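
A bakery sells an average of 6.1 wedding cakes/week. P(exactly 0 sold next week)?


Poisson(λ=6.1): P(X=0) = e^(-λ)×λ^k/k!
= e^(-6.1) × 6.1^0 / 0!
≈ 0.002242867719 × 1 / 1 ≈ 0.002243

P(X=0) ≈ 0.002243 ≈ 0.22%


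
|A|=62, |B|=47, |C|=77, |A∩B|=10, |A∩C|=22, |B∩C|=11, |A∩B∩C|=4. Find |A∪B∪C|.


|A∪B∪C| = 62+47+77-10-22-11+4 = 147

|A∪B∪C| = 147


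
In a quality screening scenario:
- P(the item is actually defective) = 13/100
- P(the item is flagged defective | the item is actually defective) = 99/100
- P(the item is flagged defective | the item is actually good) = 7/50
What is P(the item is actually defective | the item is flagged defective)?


Using Bayes' theorem:
P(A|B) = P(B|A)·P(A) / P(B)

P(the item is flagged defective) = 99/100 × 13/100 + 7/50 × 87/100
= 1287/10000 + 609/5000 = 501/2000

P(the item is actually defective|the item is flagged defective) = (1287/10000) / (501/2000) = 429/835

P(the item is actually defective|the item is flagged defective) = 429/835 ≈ 51.38%


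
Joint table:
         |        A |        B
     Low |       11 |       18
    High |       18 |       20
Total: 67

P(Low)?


P(Low) = (11+18)/67 = 29/67

P(Low) = 29/67 ≈ 43.28%


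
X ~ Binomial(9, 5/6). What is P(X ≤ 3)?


P(X ≤ 3) = Σ P(X=i) for i=0..3
P(X=0) = 1/10077696
P(X=1) = 5/1119744
P(X=2) = 25/279936
P(X=3) = 875/839808
Sum = 5723/5038848

P(X ≤ 3) = 5723/5038848 ≈ 0.11%


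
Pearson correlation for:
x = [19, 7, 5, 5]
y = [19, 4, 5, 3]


n=4, Σx=36, Σy=31, Σxy=429, Σx²=460, Σy²=411
r = (4×429 - 36×31)/√((4×460 - 36²)(4×411 - 31²))
= 600/√(544×683) = 600/√371552 ≈ 600/609.5507 ≈ 0.9843

r ≈ 0.9843


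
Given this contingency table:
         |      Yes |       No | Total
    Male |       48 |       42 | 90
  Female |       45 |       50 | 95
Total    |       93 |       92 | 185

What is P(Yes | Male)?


P(Yes | Male) = 48/(48+42) = 48/90 = 8/15

P(Yes|Male) = 8/15 ≈ 53.33%


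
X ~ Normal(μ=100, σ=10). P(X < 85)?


z = (85-100)/10 = -1.5
P(Z < -1.5) = 0.0668

P(X < 85) ≈ 0.0668


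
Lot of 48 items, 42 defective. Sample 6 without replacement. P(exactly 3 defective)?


Hypergeometric: C(42,3)×C(6,3)/C(48,6)
= 11480×20/12271512 = 28700/1533939

P(X=3) = 28700/1533939 ≈ 1.87%


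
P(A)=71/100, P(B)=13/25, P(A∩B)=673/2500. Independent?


P(A)×P(B) = 923/2500
P(A∩B) = 673/2500
Not equal → NOT independent

No, not independent


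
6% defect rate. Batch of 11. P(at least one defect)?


P(all good) = (47/50)^11 = 2472159215084012303/4882812500000000000
P(≥1 defect) = 2410653284915987697/4882812500000000000

P = 2410653284915987697/4882812500000000000 ≈ 49.37%


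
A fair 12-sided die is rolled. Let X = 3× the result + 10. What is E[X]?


E[die] = (1+12)/2 = 13/2
E[X] = 3×13/2 + 10 = 59/2

E[X] = 59/2


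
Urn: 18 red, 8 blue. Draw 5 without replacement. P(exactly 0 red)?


Hypergeometric: C(18,0)×C(8,5)/C(26,5)
= 1×56/65780 = 14/16445

P(X=0) = 14/16445 ≈ 0.09%


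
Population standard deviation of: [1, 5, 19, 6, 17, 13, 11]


Mean = 72/7
  (1-72/7)²=4225/49
  (5-72/7)²=1369/49
  (19-72/7)²=3721/49
  (6-72/7)²=900/49
  (17-72/7)²=2209/49
  (13-72/7)²=361/49
  (11-72/7)²=25/49
Σ(x-μ)² = 1830/7
σ² = (1830/7)/7 = 1830/49

σ = √(1830/49) ≈ 6.1112


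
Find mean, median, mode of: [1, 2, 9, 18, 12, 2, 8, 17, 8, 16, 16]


Sorted: [1, 2, 2, 8, 8, 9, 12, 16, 16, 17, 18]
Mean = 109/11
Median = 9
Freq: {1: 1, 2: 2, 9: 1, 18: 1, 12: 1, 8: 2, 17: 1, 16: 2}
Mode: [2, 8, 16]

Mean=109/11, Median=9, Mode=[2, 8, 16]


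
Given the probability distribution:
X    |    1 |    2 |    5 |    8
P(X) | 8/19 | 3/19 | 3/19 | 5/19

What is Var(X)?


E[X] = 69/19
E[X²] = 415/19
Var(X) = E[X²] - (E[X])² = 415/19 - 4761/361 = 3124/361

Var(X) = 3124/361 ≈ 8.6537


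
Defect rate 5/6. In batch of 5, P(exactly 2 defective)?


Binomial: P(X=2) = C(5,2)×p^2×(1-p)^3
= 10 × 25/36 × 1/216 = 125/3888

P(X=2) = 125/3888 ≈ 3.22%


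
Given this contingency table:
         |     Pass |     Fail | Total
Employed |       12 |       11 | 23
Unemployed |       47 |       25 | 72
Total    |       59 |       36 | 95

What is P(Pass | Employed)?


P(Pass | Employed) = 12/(12+11) = 12/23

P(Pass|Employed) = 12/23 ≈ 52.17%


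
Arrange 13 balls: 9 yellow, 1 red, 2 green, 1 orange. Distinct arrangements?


13!/(9!×1!×2!×1!) = 8580

8580


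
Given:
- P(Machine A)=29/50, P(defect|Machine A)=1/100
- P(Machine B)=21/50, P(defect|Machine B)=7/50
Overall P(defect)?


P(B) = Σ P(B|Aᵢ)×P(Aᵢ)
  1/100×29/50 = 29/5000
  7/50×21/50 = 147/2500
Sum = 323/5000

P(defect) = 323/5000 ≈ 6.46%


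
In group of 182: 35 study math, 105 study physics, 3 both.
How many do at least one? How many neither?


|A∪B| = 35+105-3 = 137
Neither = 182-137 = 45

At least one: 137; Neither: 45


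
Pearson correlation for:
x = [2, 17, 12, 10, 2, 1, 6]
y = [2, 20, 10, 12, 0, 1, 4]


n=7, Σx=50, Σy=49, Σxy=609, Σx²=578, Σy²=665
r = (7×609 - 50×49)/√((7×578 - 50²)(7×665 - 49²))
= 1813/√(1546×2254) = 1813/√3484684 ≈ 1813/1866.7308 ≈ 0.9712

r ≈ 0.9712


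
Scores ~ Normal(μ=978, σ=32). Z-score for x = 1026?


z = (x - μ)/σ = (1026 - 978)/32 = 1.5

z = 1.5


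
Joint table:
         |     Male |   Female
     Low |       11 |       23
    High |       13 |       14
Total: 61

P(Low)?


P(Low) = (11+23)/61 = 34/61

P(Low) = 34/61 ≈ 55.74%


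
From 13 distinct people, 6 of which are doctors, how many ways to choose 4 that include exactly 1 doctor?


Choose 1 of the 6 doctors and 3 of the other 7 people:
C(6,1)×C(7,3) = 6×35 = 210

210


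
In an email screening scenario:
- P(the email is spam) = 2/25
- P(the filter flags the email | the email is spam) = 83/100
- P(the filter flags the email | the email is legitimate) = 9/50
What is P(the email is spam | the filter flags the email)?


Using Bayes' theorem:
P(A|B) = P(B|A)·P(A) / P(B)

P(the filter flags the email) = 83/100 × 2/25 + 9/50 × 23/25
= 83/1250 + 207/1250 = 29/125

P(the email is spam|the filter flags the email) = (83/1250) / (29/125) = 83/290

P(the email is spam|the filter flags the email) = 83/290 ≈ 28.62%


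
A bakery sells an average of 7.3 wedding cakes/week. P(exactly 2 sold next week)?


Poisson(λ=7.3): P(X=2) = e^(-λ)×λ^k/k!
= e^(-7.3) × 7.3^2 / 2!
≈ 0.0006755387752 × 53.29 / 2 ≈ 0.018000

P(X=2) ≈ 0.018000 ≈ 1.80%


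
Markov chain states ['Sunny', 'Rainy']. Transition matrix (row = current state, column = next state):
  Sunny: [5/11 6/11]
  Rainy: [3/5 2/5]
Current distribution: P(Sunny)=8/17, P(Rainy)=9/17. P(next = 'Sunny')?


P(next=Sunny) = Σᵢ P(now=i)×P(i→Sunny)
= 8/17×5/11 + 9/17×3/5
= 40/187 + 27/85 = 497/935

P = 497/935 ≈ 0.5316


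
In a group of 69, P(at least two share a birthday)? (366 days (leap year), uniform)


P(all different) = Π(366-i)/366 for i=0..68
= 0.001057
P(match) = 1 - 0.001057 = 0.998943

P ≈ 0.9989 ≈ 99.89%


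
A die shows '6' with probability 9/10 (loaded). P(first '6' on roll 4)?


Geometric: P(X=4) = (1-p)^(k-1)×p = (1/10)^3×9/10 = 9/10000

P(X=4) = 9/10000 ≈ 0.09%


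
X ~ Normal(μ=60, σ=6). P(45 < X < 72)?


z₁=(45-60)/6=-2.5, z₂=(72-60)/6=2.0
P = Φ(2.0) - Φ(-2.5) = 0.977250 - 0.006210 = 0.971040 ≈ 0.9710

P(45 < X < 72) ≈ 0.9710


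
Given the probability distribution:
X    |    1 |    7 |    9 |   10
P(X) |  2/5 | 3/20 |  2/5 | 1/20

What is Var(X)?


E[X] = 111/20
E[X²] = 903/20
Var(X) = E[X²] - (E[X])² = 903/20 - 12321/400 = 5739/400

Var(X) = 5739/400 ≈ 14.3475


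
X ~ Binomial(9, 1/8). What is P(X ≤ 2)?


P(X ≤ 2) = Σ P(X=i) for i=0..2
P(X=0) = 40353607/134217728
P(X=1) = 51883209/134217728
P(X=2) = 7411887/33554432
Sum = 30471091/33554432

P(X ≤ 2) = 30471091/33554432 ≈ 90.81%


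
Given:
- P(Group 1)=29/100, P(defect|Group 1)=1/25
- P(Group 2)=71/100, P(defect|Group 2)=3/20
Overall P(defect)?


P(B) = Σ P(B|Aᵢ)×P(Aᵢ)
  1/25×29/100 = 29/2500
  3/20×71/100 = 213/2000
Sum = 1181/10000

P(defect) = 1181/10000 ≈ 11.81%


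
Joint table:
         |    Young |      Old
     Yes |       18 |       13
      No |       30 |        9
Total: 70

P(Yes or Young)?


P(Yes∨Young) = P(Yes) + P(Young) - P(Yes∧Young)
= (31 + 48 - 18)/70 = 61/70

P = 61/70 ≈ 87.14%


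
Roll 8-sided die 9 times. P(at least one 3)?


P(no 3)^9 = (7/8)^9 = 40353607/134217728
P(≥1) = 1 - 40353607/134217728 = 93864121/134217728

P = 93864121/134217728 ≈ 69.93%


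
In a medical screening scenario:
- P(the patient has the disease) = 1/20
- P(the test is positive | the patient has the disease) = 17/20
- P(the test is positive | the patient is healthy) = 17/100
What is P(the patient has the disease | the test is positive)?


Using Bayes' theorem:
P(A|B) = P(B|A)·P(A) / P(B)

P(the test is positive) = 17/20 × 1/20 + 17/100 × 19/20
= 17/400 + 323/2000 = 51/250

P(the patient has the disease|the test is positive) = (17/400) / (51/250) = 5/24

P(the patient has the disease|the test is positive) = 5/24 ≈ 20.83%


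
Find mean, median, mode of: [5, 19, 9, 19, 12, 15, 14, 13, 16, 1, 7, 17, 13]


Sorted: [1, 5, 7, 9, 12, 13, 13, 14, 15, 16, 17, 19, 19]
Mean = 160/13
Median = 13
Freq: {5: 1, 19: 2, 9: 1, 12: 1, 15: 1, 14: 1, 13: 2, 16: 1, 1: 1, 7: 1, 17: 1}
Mode: [13, 19]

Mean=160/13, Median=13, Mode=[13, 19]


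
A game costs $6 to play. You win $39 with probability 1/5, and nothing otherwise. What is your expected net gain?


E[gain] = (39-6)×1/5 + (-6)×4/5
= 33/5 - 24/5 = 9/5

Expected net gain = $9/5 ≈ $1.80


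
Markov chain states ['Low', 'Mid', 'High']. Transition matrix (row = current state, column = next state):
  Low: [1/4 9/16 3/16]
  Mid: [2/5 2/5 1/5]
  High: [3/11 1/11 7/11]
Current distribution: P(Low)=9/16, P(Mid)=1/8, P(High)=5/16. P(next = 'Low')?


P(next=Low) = Σᵢ P(now=i)×P(i→Low)
= 9/16×1/4 + 1/8×2/5 + 5/16×3/11
= 9/64 + 1/20 + 15/176 = 971/3520

P = 971/3520 ≈ 0.2759


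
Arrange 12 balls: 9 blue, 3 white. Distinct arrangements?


12!/(9!×3!) = 220

220


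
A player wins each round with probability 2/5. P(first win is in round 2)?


Geometric: P(X=2) = (1-p)^(k-1)×p = (3/5)^1×2/5 = 6/25

P(X=2) = 6/25 ≈ 24.00%


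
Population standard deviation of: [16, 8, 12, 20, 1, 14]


Mean = 71/6
  (16-71/6)²=625/36
  (8-71/6)²=529/36
  (12-71/6)²=1/36
  (20-71/6)²=2401/36
  (1-71/6)²=4225/36
  (14-71/6)²=169/36
Σ(x-μ)² = 1325/6
σ² = (1325/6)/6 = 1325/36

σ = √(1325/36) ≈ 6.0668


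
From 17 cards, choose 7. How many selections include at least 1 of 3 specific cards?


Complement: C(17,7) - C(14,7) = 19448 - 3432 = 16016

16016


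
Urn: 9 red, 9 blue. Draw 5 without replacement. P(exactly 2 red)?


Hypergeometric: C(9,2)×C(9,3)/C(18,5)
= 36×84/8568 = 6/17

P(X=2) = 6/17 ≈ 35.29%


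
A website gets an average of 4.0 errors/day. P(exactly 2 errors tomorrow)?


Poisson(λ=4.0): P(X=2) = e^(-λ)×λ^k/k!
= e^(-4.0) × 4.0^2 / 2!
≈ 0.01831563889 × 16 / 2 ≈ 0.146525

P(X=2) ≈ 0.146525 ≈ 14.65%


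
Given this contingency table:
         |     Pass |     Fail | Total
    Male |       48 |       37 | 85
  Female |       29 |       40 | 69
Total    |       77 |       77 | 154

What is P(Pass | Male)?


P(Pass | Male) = 48/(48+37) = 48/85

P(Pass|Male) = 48/85 ≈ 56.47%


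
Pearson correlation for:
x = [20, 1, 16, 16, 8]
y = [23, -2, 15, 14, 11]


n=5, Σx=61, Σy=61, Σxy=1010, Σx²=977, Σy²=1075
r = (5×1010 - 61×61)/√((5×977 - 61²)(5×1075 - 61²))
= 1329/√(1164×1654) = 1329/√1925256 ≈ 1329/1387.5359 ≈ 0.9578

r ≈ 0.9578


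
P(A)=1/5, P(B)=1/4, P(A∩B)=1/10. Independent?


P(A)×P(B) = 1/20
P(A∩B) = 1/10
Not equal → NOT independent

No, not independent


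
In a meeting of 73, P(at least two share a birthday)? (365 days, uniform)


P(all different) = Π(365-i)/365 for i=0..72
= 0.000439
P(match) = 1 - 0.000439 = 0.999561

P ≈ 0.9996 ≈ 99.96%


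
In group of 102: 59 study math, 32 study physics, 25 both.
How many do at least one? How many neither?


|A∪B| = 59+32-25 = 66
Neither = 102-66 = 36

At least one: 66; Neither: 36


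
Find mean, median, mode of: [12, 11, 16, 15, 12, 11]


Sorted: [11, 11, 12, 12, 15, 16]
Mean = 77/6
Median = 12
Freq: {12: 2, 11: 2, 16: 1, 15: 1}
Mode: [11, 12]

Mean=77/6, Median=12, Mode=[11, 12]


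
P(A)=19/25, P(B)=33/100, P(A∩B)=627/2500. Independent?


P(A)×P(B) = 627/2500
P(A∩B) = 627/2500
Equal ✓ → Independent

Yes, independent


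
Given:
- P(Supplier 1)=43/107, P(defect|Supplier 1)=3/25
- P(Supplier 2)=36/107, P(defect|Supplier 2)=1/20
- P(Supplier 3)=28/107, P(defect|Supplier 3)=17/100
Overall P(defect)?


P(B) = Σ P(B|Aᵢ)×P(Aᵢ)
  3/25×43/107 = 129/2675
  1/20×36/107 = 9/535
  17/100×28/107 = 119/2675
Sum = 293/2675

P(defect) = 293/2675 ≈ 10.95%


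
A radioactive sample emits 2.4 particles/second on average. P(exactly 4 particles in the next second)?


Poisson(λ=2.4): P(X=4) = e^(-λ)×λ^k/k!
= e^(-2.4) × 2.4^4 / 4!
≈ 0.09071795329 × 33.1776 / 24 ≈ 0.125408

P(X=4) ≈ 0.125408 ≈ 12.54%


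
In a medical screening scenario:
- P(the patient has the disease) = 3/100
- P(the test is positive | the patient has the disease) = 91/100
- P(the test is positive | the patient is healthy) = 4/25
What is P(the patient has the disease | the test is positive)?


Using Bayes' theorem:
P(A|B) = P(B|A)·P(A) / P(B)

P(the test is positive) = 91/100 × 3/100 + 4/25 × 97/100
= 273/10000 + 97/625 = 73/400

P(the patient has the disease|the test is positive) = (273/10000) / (73/400) = 273/1825

P(the patient has the disease|the test is positive) = 273/1825 ≈ 14.96%


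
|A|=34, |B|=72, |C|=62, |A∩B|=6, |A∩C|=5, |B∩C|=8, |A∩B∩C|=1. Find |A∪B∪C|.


|A∪B∪C| = 34+72+62-6-5-8+1 = 150

|A∪B∪C| = 150


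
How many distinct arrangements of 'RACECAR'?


Letters: 7, freq: {'R': 2, 'A': 2, 'C': 2, 'E': 1}
7!/(2!×2!×2!×1!) = 5040/8 = 630

630


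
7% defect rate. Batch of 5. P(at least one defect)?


P(all good) = (93/100)^5 = 6956883693/10000000000
P(≥1 defect) = 3043116307/10000000000

P = 3043116307/10000000000 ≈ 30.43%


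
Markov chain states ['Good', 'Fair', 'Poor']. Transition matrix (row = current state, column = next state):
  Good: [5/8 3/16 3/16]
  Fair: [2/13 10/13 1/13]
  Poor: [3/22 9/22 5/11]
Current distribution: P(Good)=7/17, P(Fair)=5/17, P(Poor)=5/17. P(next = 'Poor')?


P(next=Poor) = Σᵢ P(now=i)×P(i→Poor)
= 7/17×3/16 + 5/17×1/13 + 5/17×5/11
= 21/272 + 5/221 + 25/187 = 9083/38896

P = 9083/38896 ≈ 0.2335


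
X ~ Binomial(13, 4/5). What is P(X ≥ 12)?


P(X ≥ 12) = Σ P(X=i) for i=12..13
P(X=12) = 218103808/1220703125
P(X=13) = 67108864/1220703125
Sum = 285212672/1220703125

P(X ≥ 12) = 285212672/1220703125 ≈ 23.36%


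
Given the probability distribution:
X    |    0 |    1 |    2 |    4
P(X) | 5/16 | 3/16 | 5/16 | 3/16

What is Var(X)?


E[X] = 25/16
E[X²] = 71/16
Var(X) = E[X²] - (E[X])² = 71/16 - 625/256 = 511/256

Var(X) = 511/256 ≈ 1.9961


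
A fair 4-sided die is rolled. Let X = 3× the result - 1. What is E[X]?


E[die] = (1+4)/2 = 5/2
E[X] = 3×5/2 - 1 = 13/2

E[X] = 13/2


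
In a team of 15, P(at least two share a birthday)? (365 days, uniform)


P(all different) = Π(365-i)/365 for i=0..14
= 0.747099
P(match) = 1 - 0.747099 = 0.252901

P ≈ 0.2529 ≈ 25.29%


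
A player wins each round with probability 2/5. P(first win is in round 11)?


Geometric: P(X=11) = (1-p)^(k-1)×p = (3/5)^10×2/5 = 118098/48828125

P(X=11) = 118098/48828125 ≈ 0.24%


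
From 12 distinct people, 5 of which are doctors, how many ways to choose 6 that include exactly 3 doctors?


Choose 3 of the 5 doctors and 3 of the other 7 people:
C(5,3)×C(7,3) = 10×35 = 350

350


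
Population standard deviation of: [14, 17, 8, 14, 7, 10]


Mean = 70/6 = 35/3
  (14-35/3)²=49/9
  (17-35/3)²=256/9
  (8-35/3)²=121/9
  (14-35/3)²=49/9
  (7-35/3)²=196/9
  (10-35/3)²=25/9
Σ(x-μ)² = 232/3
σ² = (232/3)/6 = 116/9

σ = √(116/9) ≈ 3.5901


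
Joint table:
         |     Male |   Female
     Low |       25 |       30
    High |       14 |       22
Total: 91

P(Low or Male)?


P(Low∨Male) = P(Low) + P(Male) - P(Low∧Male)
= (55 + 39 - 25)/91 = 69/91

P = 69/91 ≈ 75.82%


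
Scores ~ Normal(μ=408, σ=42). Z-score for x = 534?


z = (x - μ)/σ = (534 - 408)/42 = 3.0

z = 3.0


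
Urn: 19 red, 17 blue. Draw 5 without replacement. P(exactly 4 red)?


Hypergeometric: C(19,4)×C(17,1)/C(36,5)
= 3876×17/376992 = 323/1848

P(X=4) = 323/1848 ≈ 17.48%


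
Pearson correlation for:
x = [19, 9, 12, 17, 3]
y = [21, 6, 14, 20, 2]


n=5, Σx=60, Σy=63, Σxy=967, Σx²=884, Σy²=1077
r = (5×967 - 60×63)/√((5×884 - 60²)(5×1077 - 63²))
= 1055/√(820×1416) = 1055/√1161120 ≈ 1055/1077.5528 ≈ 0.9791

r ≈ 0.9791


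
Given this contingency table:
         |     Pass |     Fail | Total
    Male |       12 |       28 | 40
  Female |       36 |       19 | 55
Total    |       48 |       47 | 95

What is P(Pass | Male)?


P(Pass | Male) = 12/(12+28) = 12/40 = 3/10

P(Pass|Male) = 3/10 ≈ 30.00%


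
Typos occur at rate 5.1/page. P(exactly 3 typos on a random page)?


Poisson(λ=5.1): P(X=3) = e^(-λ)×λ^k/k!
= e^(-5.1) × 5.1^3 / 3!
≈ 0.006096746566 × 132.651 / 6 ≈ 0.134790

P(X=3) ≈ 0.134790 ≈ 13.48%


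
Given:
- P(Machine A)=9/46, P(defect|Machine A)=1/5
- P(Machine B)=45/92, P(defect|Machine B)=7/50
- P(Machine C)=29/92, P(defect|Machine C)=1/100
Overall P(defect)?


P(B) = Σ P(B|Aᵢ)×P(Aᵢ)
  1/5×9/46 = 9/230
  7/50×45/92 = 63/920
  1/100×29/92 = 29/9200
Sum = 1019/9200

P(defect) = 1019/9200 ≈ 11.08%


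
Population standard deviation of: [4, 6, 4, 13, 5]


Mean = 32/5
  (4-32/5)²=144/25
  (6-32/5)²=4/25
  (4-32/5)²=144/25
  (13-32/5)²=1089/25
  (5-32/5)²=49/25
Σ(x-μ)² = 286/5
σ² = (286/5)/5 = 286/25

σ = √(286/25) ≈ 3.3823


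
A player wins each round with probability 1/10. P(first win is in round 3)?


Geometric: P(X=3) = (1-p)^(k-1)×p = (9/10)^2×1/10 = 81/1000

P(X=3) = 81/1000 ≈ 8.10%


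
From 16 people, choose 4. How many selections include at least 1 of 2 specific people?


Complement: C(16,4) - C(14,4) = 1820 - 1001 = 819

819


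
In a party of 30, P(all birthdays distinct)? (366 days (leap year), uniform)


P(all different) = Π(366-i)/366 for i=0..29
= (366/366)×(365/366)×...×(337/366)
= 0.294697

P ≈ 0.2947 ≈ 29.47%


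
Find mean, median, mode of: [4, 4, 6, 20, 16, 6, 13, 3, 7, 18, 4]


Sorted: [3, 4, 4, 4, 6, 6, 7, 13, 16, 18, 20]
Mean = 101/11
Median = 6
Freq: {4: 3, 6: 2, 20: 1, 16: 1, 13: 1, 3: 1, 7: 1, 18: 1}
Mode: [4]

Mean=101/11, Median=6, Mode=4


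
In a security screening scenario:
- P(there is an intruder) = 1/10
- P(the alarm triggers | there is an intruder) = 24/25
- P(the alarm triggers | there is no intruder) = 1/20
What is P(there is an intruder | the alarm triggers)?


Using Bayes' theorem:
P(A|B) = P(B|A)·P(A) / P(B)

P(the alarm triggers) = 24/25 × 1/10 + 1/20 × 9/10
= 12/125 + 9/200 = 141/1000

P(there is an intruder|the alarm triggers) = (12/125) / (141/1000) = 32/47

P(there is an intruder|the alarm triggers) = 32/47 ≈ 68.09%


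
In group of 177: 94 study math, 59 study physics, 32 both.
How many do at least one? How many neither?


|A∪B| = 94+59-32 = 121
Neither = 177-121 = 56

At least one: 121; Neither: 56


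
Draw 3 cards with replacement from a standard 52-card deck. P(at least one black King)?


P(not a black King) = 50/52 = 25/26
P(none in 3 draws) = (25/26)^3 = 15625/17576
P(≥1 black King) = 1 - 15625/17576 = 1951/17576

P = 1951/17576 ≈ 11.10%


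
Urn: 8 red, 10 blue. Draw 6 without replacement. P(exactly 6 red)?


Hypergeometric: C(8,6)×C(10,0)/C(18,6)
= 28×1/18564 = 1/663

P(X=6) = 1/663 ≈ 0.15%


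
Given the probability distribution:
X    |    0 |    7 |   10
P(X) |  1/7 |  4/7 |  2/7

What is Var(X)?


E[X] = 48/7
E[X²] = 396/7
Var(X) = E[X²] - (E[X])² = 396/7 - 2304/49 = 468/49

Var(X) = 468/49 ≈ 9.5510


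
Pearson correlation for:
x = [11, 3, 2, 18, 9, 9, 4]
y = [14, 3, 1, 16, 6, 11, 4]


n=7, Σx=56, Σy=55, Σxy=622, Σx²=636, Σy²=635
r = (7×622 - 56×55)/√((7×636 - 56²)(7×635 - 55²))
= 1274/√(1316×1420) = 1274/√1868720 ≈ 1274/1367.0113 ≈ 0.9320

r ≈ 0.9320


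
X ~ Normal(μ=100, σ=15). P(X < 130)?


z = (130-100)/15 = 2.0
P(Z < 2.0) = 0.9772

P(X < 130) ≈ 0.9772


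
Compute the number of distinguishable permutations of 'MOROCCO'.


Letters: 7, freq: {'M': 1, 'O': 3, 'R': 1, 'C': 2}
7!/(1!×3!×1!×2!) = 5040/12 = 420

420


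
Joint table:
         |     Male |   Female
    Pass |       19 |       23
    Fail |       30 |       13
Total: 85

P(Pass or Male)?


P(Pass∨Male) = P(Pass) + P(Male) - P(Pass∧Male)
= (42 + 49 - 19)/85 = 72/85

P = 72/85 ≈ 84.71%


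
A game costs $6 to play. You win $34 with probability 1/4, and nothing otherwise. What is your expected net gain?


E[gain] = (34-6)×1/4 + (-6)×3/4
= 7 - 9/2 = 5/2

Expected net gain = $5/2 ≈ $2.50


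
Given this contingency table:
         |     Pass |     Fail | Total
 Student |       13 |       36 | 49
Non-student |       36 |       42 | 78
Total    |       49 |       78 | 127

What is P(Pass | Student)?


P(Pass | Student) = 13/(13+36) = 13/49

P(Pass|Student) = 13/49 ≈ 26.53%


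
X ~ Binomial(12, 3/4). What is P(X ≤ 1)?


P(X ≤ 1) = Σ P(X=i) for i=0..1
P(X=0) = 1/16777216
P(X=1) = 9/4194304
Sum = 37/16777216

P(X ≤ 1) = 37/16777216 ≈ 0.00%


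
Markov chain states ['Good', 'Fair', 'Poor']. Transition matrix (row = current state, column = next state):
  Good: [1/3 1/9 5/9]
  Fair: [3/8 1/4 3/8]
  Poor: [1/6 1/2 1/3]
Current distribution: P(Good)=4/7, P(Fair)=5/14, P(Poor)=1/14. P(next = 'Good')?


P(next=Good) = Σᵢ P(now=i)×P(i→Good)
= 4/7×1/3 + 5/14×3/8 + 1/14×1/6
= 4/21 + 15/112 + 1/84 = 113/336

P = 113/336 ≈ 0.3363


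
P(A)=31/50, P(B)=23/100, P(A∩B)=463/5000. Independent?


P(A)×P(B) = 713/5000
P(A∩B) = 463/5000
Not equal → NOT independent

No, not independent


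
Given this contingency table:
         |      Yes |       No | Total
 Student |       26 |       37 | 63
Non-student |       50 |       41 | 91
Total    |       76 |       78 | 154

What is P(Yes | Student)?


P(Yes | Student) = 26/(26+37) = 26/63

P(Yes|Student) = 26/63 ≈ 41.27%


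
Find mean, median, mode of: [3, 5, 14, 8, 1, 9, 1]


Sorted: [1, 1, 3, 5, 8, 9, 14]
Mean = 41/7
Median = 5
Freq: {3: 1, 5: 1, 14: 1, 8: 1, 1: 2, 9: 1}
Mode: [1]

Mean=41/7, Median=5, Mode=1


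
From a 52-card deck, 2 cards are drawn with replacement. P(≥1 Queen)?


P(not a Queen) = 48/52 = 12/13
P(none in 2 draws) = (12/13)^2 = 144/169
P(≥1 Queen) = 1 - 144/169 = 25/169

P = 25/169 ≈ 14.79%


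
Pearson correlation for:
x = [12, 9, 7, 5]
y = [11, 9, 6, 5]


n=4, Σx=33, Σy=31, Σxy=280, Σx²=299, Σy²=263
r = (4×280 - 33×31)/√((4×299 - 33²)(4×263 - 31²))
= 97/√(107×91) = 97/√9737 ≈ 97/98.6762 ≈ 0.9830

r ≈ 0.9830


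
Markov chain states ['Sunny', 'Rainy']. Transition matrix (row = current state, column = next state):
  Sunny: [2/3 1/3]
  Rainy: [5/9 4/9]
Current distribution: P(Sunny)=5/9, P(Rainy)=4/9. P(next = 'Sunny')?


P(next=Sunny) = Σᵢ P(now=i)×P(i→Sunny)
= 5/9×2/3 + 4/9×5/9
= 10/27 + 20/81 = 50/81

P = 50/81 ≈ 0.6173


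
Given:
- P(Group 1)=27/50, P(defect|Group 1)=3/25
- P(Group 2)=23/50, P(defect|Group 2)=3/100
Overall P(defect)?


P(B) = Σ P(B|Aᵢ)×P(Aᵢ)
  3/25×27/50 = 81/1250
  3/100×23/50 = 69/5000
Sum = 393/5000

P(defect) = 393/5000 ≈ 7.86%


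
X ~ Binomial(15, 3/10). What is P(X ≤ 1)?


P(X ≤ 1) = Σ P(X=i) for i=0..1
P(X=0) = 4747561509943/1000000000000000
P(X=1) = 6104007655641/200000000000000
Sum = 8816899947037/250000000000000

P(X ≤ 1) = 8816899947037/250000000000000 ≈ 3.53%


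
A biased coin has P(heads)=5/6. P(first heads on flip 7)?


Geometric: P(X=7) = (1-p)^(k-1)×p = (1/6)^6×5/6 = 5/279936

P(X=7) = 5/279936 ≈ 0.00%


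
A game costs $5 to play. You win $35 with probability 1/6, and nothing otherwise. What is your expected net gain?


E[gain] = (35-5)×1/6 + (-5)×5/6
= 5 - 25/6 = 5/6

Expected net gain = $5/6 ≈ $0.83


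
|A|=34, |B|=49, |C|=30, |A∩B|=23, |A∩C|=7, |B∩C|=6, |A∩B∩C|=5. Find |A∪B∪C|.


|A∪B∪C| = 34+49+30-23-7-6+5 = 82

|A∪B∪C| = 82


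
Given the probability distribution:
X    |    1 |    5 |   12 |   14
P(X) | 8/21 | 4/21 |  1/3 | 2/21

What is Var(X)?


E[X] = 20/3
E[X²] = 1508/21
Var(X) = E[X²] - (E[X])² = 1508/21 - 400/9 = 1724/63

Var(X) = 1724/63 ≈ 27.3651


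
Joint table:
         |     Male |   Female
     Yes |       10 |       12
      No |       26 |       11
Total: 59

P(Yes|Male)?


P(Yes|Male) = 10/(10+26) = 10/36 = 5/18

P = 5/18 ≈ 27.78%


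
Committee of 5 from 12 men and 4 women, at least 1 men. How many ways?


Count by #men:
  1M,4W: C(12,1)×C(4,4)=12
  2M,3W: C(12,2)×C(4,3)=264
  3M,2W: C(12,3)×C(4,2)=1320
  4M,1W: C(12,4)×C(4,1)=1980
  5M,0W: C(12,5)×C(4,0)=792
Total = 4368

4368


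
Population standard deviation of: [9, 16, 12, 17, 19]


Mean = 73/5
  (9-73/5)²=784/25
  (16-73/5)²=49/25
  (12-73/5)²=169/25
  (17-73/5)²=144/25
  (19-73/5)²=484/25
Σ(x-μ)² = 326/5
σ² = (326/5)/5 = 326/25

σ = √(326/25) ≈ 3.6111


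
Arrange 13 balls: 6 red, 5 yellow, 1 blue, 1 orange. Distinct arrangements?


13!/(6!×5!×1!×1!) = 72072

72072


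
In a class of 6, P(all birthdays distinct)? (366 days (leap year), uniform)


P(all different) = Π(366-i)/366 for i=0..5
= (366/366)×(365/366)×...×(361/366)
= 0.959646

P ≈ 0.9596 ≈ 95.96%


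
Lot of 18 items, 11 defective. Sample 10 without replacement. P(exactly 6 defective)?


Hypergeometric: C(11,6)×C(7,4)/C(18,10)
= 462×35/43758 = 245/663

P(X=6) = 245/663 ≈ 36.95%


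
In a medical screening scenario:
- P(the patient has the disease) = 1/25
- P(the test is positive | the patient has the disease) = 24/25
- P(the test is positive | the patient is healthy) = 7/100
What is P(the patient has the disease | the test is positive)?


Using Bayes' theorem:
P(A|B) = P(B|A)·P(A) / P(B)

P(the test is positive) = 24/25 × 1/25 + 7/100 × 24/25
= 24/625 + 42/625 = 66/625

P(the patient has the disease|the test is positive) = (24/625) / (66/625) = 4/11

P(the patient has the disease|the test is positive) = 4/11 ≈ 36.36%


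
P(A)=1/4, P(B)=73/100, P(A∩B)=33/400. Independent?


P(A)×P(B) = 73/400
P(A∩B) = 33/400
Not equal → NOT independent

No, not independent


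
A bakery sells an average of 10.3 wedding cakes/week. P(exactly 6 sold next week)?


Poisson(λ=10.3): P(X=6) = e^(-λ)×λ^k/k!
= e^(-10.3) × 10.3^6 / 6!
≈ 3.363309519e-05 × 1194052.29653 / 720 ≈ 0.055777

P(X=6) ≈ 0.055777 ≈ 5.58%


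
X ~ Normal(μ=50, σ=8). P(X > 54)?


z = (54-50)/8 = 0.5
P(X > 54) = 1 - P(Z ≤ 0.5) = 1 - 0.6915 = 0.3085

P(X > 54) ≈ 0.3085


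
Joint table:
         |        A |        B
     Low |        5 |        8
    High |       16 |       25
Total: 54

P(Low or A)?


P(Low∨A) = P(Low) + P(A) - P(Low∧A)
= (13 + 21 - 5)/54 = 29/54

P = 29/54 ≈ 53.70%


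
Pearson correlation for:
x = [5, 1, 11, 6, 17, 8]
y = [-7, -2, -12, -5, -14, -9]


n=6, Σx=48, Σy=-49, Σxy=-509, Σx²=536, Σy²=499
r = (6×(-509) - 48×(-49))/√((6×536 - 48²)(6×499 - (-49)²))
= -702/√(912×593) = -702/√540816 ≈ -702/735.4019 ≈ -0.9546

r ≈ -0.9546


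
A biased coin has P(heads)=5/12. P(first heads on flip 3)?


Geometric: P(X=3) = (1-p)^(k-1)×p = (7/12)^2×5/12 = 245/1728

P(X=3) = 245/1728 ≈ 14.18%


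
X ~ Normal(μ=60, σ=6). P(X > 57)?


z = (57-60)/6 = -0.5
P(X > 57) = 1 - P(Z ≤ -0.5) = 1 - 0.3085 = 0.6915

P(X > 57) ≈ 0.6915


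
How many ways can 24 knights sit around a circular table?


Circular arrangements of 24 distinct objects: fix one position to break rotational symmetry.
(n-1)! = 23! = 25852016738884976640000

25852016738884976640000


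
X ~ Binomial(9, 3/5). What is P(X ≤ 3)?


P(X ≤ 3) = Σ P(X=i) for i=0..3
P(X=0) = 512/1953125
P(X=1) = 6912/1953125
P(X=2) = 41472/1953125
P(X=3) = 145152/1953125
Sum = 194048/1953125

P(X ≤ 3) = 194048/1953125 ≈ 9.94%


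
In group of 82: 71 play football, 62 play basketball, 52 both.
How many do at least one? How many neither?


|A∪B| = 71+62-52 = 81
Neither = 82-81 = 1

At least one: 81; Neither: 1


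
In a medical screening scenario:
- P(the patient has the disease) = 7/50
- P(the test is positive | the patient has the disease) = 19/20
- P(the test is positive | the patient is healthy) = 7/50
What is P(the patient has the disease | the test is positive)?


Using Bayes' theorem:
P(A|B) = P(B|A)·P(A) / P(B)

P(the test is positive) = 19/20 × 7/50 + 7/50 × 43/50
= 133/1000 + 301/2500 = 1267/5000

P(the patient has the disease|the test is positive) = (133/1000) / (1267/5000) = 95/181

P(the patient has the disease|the test is positive) = 95/181 ≈ 52.49%


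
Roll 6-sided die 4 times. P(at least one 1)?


P(no 1)^4 = (5/6)^4 = 625/1296
P(≥1) = 1 - 625/1296 = 671/1296

P = 671/1296 ≈ 51.77%


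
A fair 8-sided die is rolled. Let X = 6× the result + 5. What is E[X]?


E[die] = (1+8)/2 = 9/2
E[X] = 6×9/2 + 5 = 32

E[X] = 32


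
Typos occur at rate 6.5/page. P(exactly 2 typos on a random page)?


Poisson(λ=6.5): P(X=2) = e^(-λ)×λ^k/k!
= e^(-6.5) × 6.5^2 / 2!
≈ 0.001503439193 × 42.25 / 2 ≈ 0.031760

P(X=2) ≈ 0.031760 ≈ 3.18%


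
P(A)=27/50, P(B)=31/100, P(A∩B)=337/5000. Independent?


P(A)×P(B) = 837/5000
P(A∩B) = 337/5000
Not equal → NOT independent

No, not independent


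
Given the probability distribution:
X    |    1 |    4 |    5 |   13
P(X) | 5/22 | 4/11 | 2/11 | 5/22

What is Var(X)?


E[X] = 61/11
E[X²] = 49
Var(X) = E[X²] - (E[X])² = 49 - 3721/121 = 2208/121

Var(X) = 2208/121 ≈ 18.2479


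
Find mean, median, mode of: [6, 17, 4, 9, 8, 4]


Sorted: [4, 4, 6, 8, 9, 17]
Mean = 48/6 = 8
Median = 7
Freq: {6: 1, 17: 1, 4: 2, 9: 1, 8: 1}
Mode: [4]

Mean=8, Median=7, Mode=4


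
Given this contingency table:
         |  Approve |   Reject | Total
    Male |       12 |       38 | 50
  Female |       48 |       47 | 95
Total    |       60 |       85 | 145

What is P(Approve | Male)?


P(Approve | Male) = 12/(12+38) = 12/50 = 6/25

P(Approve|Male) = 6/25 ≈ 24.00%


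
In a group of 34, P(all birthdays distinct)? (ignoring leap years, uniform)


P(all different) = Π(365-i)/365 for i=0..33
= (365/365)×(364/365)×...×(332/365)
= 0.204683

P ≈ 0.2047 ≈ 20.47%


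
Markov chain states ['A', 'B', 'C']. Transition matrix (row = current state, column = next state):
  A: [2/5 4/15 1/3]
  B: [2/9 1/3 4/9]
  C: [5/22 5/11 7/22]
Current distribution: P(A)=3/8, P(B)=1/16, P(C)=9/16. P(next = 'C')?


P(next=C) = Σᵢ P(now=i)×P(i→C)
= 3/8×1/3 + 1/16×4/9 + 9/16×7/22
= 1/8 + 1/36 + 63/352 = 1051/3168

P = 1051/3168 ≈ 0.3318


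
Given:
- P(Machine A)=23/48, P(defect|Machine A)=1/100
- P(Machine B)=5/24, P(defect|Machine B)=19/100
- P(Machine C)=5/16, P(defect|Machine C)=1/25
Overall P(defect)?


P(B) = Σ P(B|Aᵢ)×P(Aᵢ)
  1/100×23/48 = 23/4800
  19/100×5/24 = 19/480
  1/25×5/16 = 1/80
Sum = 91/1600

P(defect) = 91/1600 ≈ 5.69%


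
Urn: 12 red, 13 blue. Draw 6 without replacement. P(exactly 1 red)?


Hypergeometric: C(12,1)×C(13,5)/C(25,6)
= 12×1287/177100 = 351/4025

P(X=1) = 351/4025 ≈ 8.72%


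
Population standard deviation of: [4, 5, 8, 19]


Mean = 36/4 = 9
  (4-9)²=25
  (5-9)²=16
  (8-9)²=1
  (19-9)²=100
Σ(x-μ)² = 142
σ² = 142/4 = 71/2

σ = √(71/2) ≈ 5.9582


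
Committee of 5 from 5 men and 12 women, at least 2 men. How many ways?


Count by #men:
  2M,3W: C(5,2)×C(12,3)=2200
  3M,2W: C(5,3)×C(12,2)=660
  4M,1W: C(5,4)×C(12,1)=60
  5M,0W: C(5,5)×C(12,0)=1
Total = 2921

2921


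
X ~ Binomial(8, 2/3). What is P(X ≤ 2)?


P(X ≤ 2) = Σ P(X=i) for i=0..2
P(X=0) = 1/6561
P(X=1) = 16/6561
P(X=2) = 112/6561
Sum = 43/2187

P(X ≤ 2) = 43/2187 ≈ 1.97%


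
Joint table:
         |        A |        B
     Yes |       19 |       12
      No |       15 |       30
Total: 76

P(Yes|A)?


P(Yes|A) = 19/(19+15) = 19/34

P = 19/34 ≈ 55.88%


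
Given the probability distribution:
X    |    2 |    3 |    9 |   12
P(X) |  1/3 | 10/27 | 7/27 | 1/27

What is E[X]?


E[X] = Σ x·P(X=x)
= (2)×(1/3) + (3)×(10/27) + (9)×(7/27) + (12)×(1/27)
= 41/9

E[X] = 41/9


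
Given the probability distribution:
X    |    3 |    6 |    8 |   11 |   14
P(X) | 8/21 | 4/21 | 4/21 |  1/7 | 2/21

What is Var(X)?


E[X] = 47/7
E[X²] = 409/7
Var(X) = E[X²] - (E[X])² = 409/7 - 2209/49 = 654/49

Var(X) = 654/49 ≈ 13.3469


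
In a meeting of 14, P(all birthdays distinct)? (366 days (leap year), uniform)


P(all different) = Π(366-i)/366 for i=0..13
= (366/366)×(365/366)×...×(353/366)
= 0.777440

P ≈ 0.7774 ≈ 77.74%


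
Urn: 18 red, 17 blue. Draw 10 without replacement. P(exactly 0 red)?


Hypergeometric: C(18,0)×C(17,10)/C(35,10)
= 1×19448/183579396 = 2/18879

P(X=0) = 2/18879 ≈ 0.01%


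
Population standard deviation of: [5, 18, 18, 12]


Mean = 53/4
  (5-53/4)²=1089/16
  (18-53/4)²=361/16
  (18-53/4)²=361/16
  (12-53/4)²=25/16
Σ(x-μ)² = 459/4
σ² = (459/4)/4 = 459/16

σ = √(459/16) ≈ 5.3561


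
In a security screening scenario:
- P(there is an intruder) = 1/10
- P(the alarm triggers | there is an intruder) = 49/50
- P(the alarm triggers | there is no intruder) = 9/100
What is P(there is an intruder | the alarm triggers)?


Using Bayes' theorem:
P(A|B) = P(B|A)·P(A) / P(B)

P(the alarm triggers) = 49/50 × 1/10 + 9/100 × 9/10
= 49/500 + 81/1000 = 179/1000

P(there is an intruder|the alarm triggers) = (49/500) / (179/1000) = 98/179

P(there is an intruder|the alarm triggers) = 98/179 ≈ 54.75%


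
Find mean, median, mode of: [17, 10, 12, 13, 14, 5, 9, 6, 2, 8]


Sorted: [2, 5, 6, 8, 9, 10, 12, 13, 14, 17]
Mean = 96/10 = 48/5
Median = 19/2
Freq: {17: 1, 10: 1, 12: 1, 13: 1, 14: 1, 5: 1, 9: 1, 6: 1, 2: 1, 8: 1}
Mode: No mode

Mean=48/5, Median=19/2, Mode=No mode


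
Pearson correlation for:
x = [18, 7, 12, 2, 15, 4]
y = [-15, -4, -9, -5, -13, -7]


n=6, Σx=58, Σy=-53, Σxy=-639, Σx²=762, Σy²=565
r = (6×(-639) - 58×(-53))/√((6×762 - 58²)(6×565 - (-53)²))
= -760/√(1208×581) = -760/√701848 ≈ -760/837.7637 ≈ -0.9072

r ≈ -0.9072


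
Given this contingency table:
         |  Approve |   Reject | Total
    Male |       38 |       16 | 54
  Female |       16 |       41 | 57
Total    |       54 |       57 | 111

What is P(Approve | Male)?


P(Approve | Male) = 38/(38+16) = 38/54 = 19/27

P(Approve|Male) = 19/27 ≈ 70.37%


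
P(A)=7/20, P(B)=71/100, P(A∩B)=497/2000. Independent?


P(A)×P(B) = 497/2000
P(A∩B) = 497/2000
Equal ✓ → Independent

Yes, independent


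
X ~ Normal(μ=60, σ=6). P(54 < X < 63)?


z₁=(54-60)/6=-1.0, z₂=(63-60)/6=0.5
P = Φ(0.5) - Φ(-1.0) = 0.691462 - 0.158655 = 0.532807 ≈ 0.5328

P(54 < X < 63) ≈ 0.5328


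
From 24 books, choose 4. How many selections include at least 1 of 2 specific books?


Complement: C(24,4) - C(22,4) = 10626 - 7315 = 3311

3311


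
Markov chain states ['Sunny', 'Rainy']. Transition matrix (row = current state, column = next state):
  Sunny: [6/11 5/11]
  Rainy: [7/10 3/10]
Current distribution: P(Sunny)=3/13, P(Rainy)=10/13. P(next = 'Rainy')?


P(next=Rainy) = Σᵢ P(now=i)×P(i→Rainy)
= 3/13×5/11 + 10/13×3/10
= 15/143 + 3/13 = 48/143

P = 48/143 ≈ 0.3357


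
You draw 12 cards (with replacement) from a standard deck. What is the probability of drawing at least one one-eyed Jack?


P(not a one-eyed Jack) = 50/52 = 25/26
P(none in 12 draws) = (25/26)^12 = 59604644775390625/95428956661682176
P(≥1 one-eyed Jack) = 1 - 59604644775390625/95428956661682176 = 35824311886291551/95428956661682176

P = 35824311886291551/95428956661682176 ≈ 37.54%


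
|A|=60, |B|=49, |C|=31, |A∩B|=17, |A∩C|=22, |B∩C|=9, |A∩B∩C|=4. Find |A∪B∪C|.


|A∪B∪C| = 60+49+31-17-22-9+4 = 96

|A∪B∪C| = 96


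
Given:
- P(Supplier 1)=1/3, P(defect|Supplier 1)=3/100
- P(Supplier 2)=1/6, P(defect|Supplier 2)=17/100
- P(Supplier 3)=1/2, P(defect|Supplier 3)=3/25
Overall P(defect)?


P(B) = Σ P(B|Aᵢ)×P(Aᵢ)
  3/100×1/3 = 1/100
  17/100×1/6 = 17/600
  3/25×1/2 = 3/50
Sum = 59/600

P(defect) = 59/600 ≈ 9.83%


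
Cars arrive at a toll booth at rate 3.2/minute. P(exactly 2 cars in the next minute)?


Poisson(λ=3.2): P(X=2) = e^(-λ)×λ^k/k!
= e^(-3.2) × 3.2^2 / 2!
≈ 0.04076220398 × 10.24 / 2 ≈ 0.208702

P(X=2) ≈ 0.208702 ≈ 20.87%


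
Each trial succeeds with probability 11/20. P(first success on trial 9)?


Geometric: P(X=9) = (1-p)^(k-1)×p = (9/20)^8×11/20 = 473513931/512000000000

P(X=9) = 473513931/512000000000 ≈ 0.09%


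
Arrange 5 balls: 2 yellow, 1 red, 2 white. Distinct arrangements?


5!/(2!×1!×2!) = 30

30


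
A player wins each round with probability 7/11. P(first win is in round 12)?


Geometric: P(X=12) = (1-p)^(k-1)×p = (4/11)^11×7/11 = 29360128/3138428376721

P(X=12) = 29360128/3138428376721 ≈ 0.00%


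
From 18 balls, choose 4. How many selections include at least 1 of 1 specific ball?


Complement: C(18,4) - C(17,4) = 3060 - 2380 = 680

680


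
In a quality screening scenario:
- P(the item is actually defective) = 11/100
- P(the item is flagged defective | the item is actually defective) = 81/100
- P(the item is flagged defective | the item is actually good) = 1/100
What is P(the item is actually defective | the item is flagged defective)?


Using Bayes' theorem:
P(A|B) = P(B|A)·P(A) / P(B)

P(the item is flagged defective) = 81/100 × 11/100 + 1/100 × 89/100
= 891/10000 + 89/10000 = 49/500

P(the item is actually defective|the item is flagged defective) = (891/10000) / (49/500) = 891/980

P(the item is actually defective|the item is flagged defective) = 891/980 ≈ 90.92%


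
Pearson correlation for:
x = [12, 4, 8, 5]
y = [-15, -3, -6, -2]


n=4, Σx=29, Σy=-26, Σxy=-250, Σx²=249, Σy²=274
r = (4×(-250) - 29×(-26))/√((4×249 - 29²)(4×274 - (-26)²))
= -246/√(155×420) = -246/√65100 ≈ -246/255.1470 ≈ -0.9642

r ≈ -0.9642


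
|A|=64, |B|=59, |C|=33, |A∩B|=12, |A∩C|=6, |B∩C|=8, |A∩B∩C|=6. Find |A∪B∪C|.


|A∪B∪C| = 64+59+33-12-6-8+6 = 136

|A∪B∪C| = 136


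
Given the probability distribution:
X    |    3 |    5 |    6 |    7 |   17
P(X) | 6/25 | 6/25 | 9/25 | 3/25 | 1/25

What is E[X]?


E[X] = Σ x·P(X=x)
= (3)×(6/25) + (5)×(6/25) + (6)×(9/25) + (7)×(3/25) + (17)×(1/25)
= 28/5

E[X] = 28/5


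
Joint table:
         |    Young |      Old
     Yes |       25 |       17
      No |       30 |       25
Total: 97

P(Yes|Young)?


P(Yes|Young) = 25/(25+30) = 25/55 = 5/11

P = 5/11 ≈ 45.45%


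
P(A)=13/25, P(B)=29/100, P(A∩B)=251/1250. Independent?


P(A)×P(B) = 377/2500
P(A∩B) = 251/1250
Not equal → NOT independent

No, not independent


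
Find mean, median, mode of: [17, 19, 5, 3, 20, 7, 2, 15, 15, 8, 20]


Sorted: [2, 3, 5, 7, 8, 15, 15, 17, 19, 20, 20]
Mean = 131/11
Median = 15
Freq: {17: 1, 19: 1, 5: 1, 3: 1, 20: 2, 7: 1, 2: 1, 15: 2, 8: 1}
Mode: [15, 20]

Mean=131/11, Median=15, Mode=[15, 20]
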